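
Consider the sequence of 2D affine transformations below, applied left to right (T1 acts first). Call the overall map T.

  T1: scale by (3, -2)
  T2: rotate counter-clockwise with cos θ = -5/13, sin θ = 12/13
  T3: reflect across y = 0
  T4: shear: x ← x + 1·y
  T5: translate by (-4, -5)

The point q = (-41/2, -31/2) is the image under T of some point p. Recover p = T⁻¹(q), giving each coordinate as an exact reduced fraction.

p = (4, -3/4)

T1 = [3 0 0; 0 -2 0; 0 0 1]
T2·T1 = [-15/13 24/13 0; 36/13 10/13 0; 0 0 1]
T3·…·T1 = [-15/13 24/13 0; -36/13 -10/13 0; 0 0 1]
T4·…·T1 = [-51/13 14/13 0; -36/13 -10/13 0; 0 0 1]
T5·…·T1 = [-51/13 14/13 -4; -36/13 -10/13 -5; 0 0 1]
det M = 6; M⁻¹ = [-5/39 -7/39 -55/39; 6/13 -17/26 -37/26; 0 0 1]
M⁻¹ · (-41/2, -31/2)ᵀ = (4, -3/4)ᵀ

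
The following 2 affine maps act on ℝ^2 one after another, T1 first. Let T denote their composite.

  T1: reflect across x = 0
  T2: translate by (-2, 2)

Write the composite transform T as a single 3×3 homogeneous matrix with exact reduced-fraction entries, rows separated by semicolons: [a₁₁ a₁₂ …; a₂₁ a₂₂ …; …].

T1 = [-1 0 0; 0 1 0; 0 0 1]
T2·T1 = [-1 0 -2; 0 1 2; 0 0 1]

T = [-1 0 -2; 0 1 2; 0 0 1]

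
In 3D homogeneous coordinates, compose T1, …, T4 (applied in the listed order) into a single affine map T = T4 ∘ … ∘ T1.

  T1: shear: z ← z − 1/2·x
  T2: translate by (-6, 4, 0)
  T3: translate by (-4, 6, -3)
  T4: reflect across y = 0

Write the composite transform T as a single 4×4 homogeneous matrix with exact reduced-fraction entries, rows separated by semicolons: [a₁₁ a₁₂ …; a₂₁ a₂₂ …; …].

T1 = [1 0 0 0; 0 1 0 0; -1/2 0 1 0; 0 0 0 1]
T2·T1 = [1 0 0 -6; 0 1 0 4; -1/2 0 1 0; 0 0 0 1]
T3·…·T1 = [1 0 0 -10; 0 1 0 10; -1/2 0 1 -3; 0 0 0 1]
T4·…·T1 = [1 0 0 -10; 0 -1 0 -10; -1/2 0 1 -3; 0 0 0 1]

T = [1 0 0 -10; 0 -1 0 -10; -1/2 0 1 -3; 0 0 0 1]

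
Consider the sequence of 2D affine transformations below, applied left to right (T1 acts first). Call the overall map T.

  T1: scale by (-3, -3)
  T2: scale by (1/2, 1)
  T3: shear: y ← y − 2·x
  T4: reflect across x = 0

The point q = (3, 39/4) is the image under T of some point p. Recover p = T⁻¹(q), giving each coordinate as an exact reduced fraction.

p = (2, -5/4)

T1 = [-3 0 0; 0 -3 0; 0 0 1]
T2·T1 = [-3/2 0 0; 0 -3 0; 0 0 1]
T3·…·T1 = [-3/2 0 0; 3 -3 0; 0 0 1]
T4·…·T1 = [3/2 0 0; 3 -3 0; 0 0 1]
det M = -9/2; M⁻¹ = [2/3 0 0; 2/3 -1/3 0; 0 0 1]
M⁻¹ · (3, 39/4)ᵀ = (2, -5/4)ᵀ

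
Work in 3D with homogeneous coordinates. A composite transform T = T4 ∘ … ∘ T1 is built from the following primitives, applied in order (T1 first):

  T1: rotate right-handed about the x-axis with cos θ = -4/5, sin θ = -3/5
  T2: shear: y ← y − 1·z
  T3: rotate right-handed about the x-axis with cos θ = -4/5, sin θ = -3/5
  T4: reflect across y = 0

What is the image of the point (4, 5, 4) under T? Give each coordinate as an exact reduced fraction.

T1 rotate right-handed about the x-axis with cos θ = -4/5, sin θ = -3/5: (4, 5, 4) → (4, -8/5, -31/5)
T2 shear: y ← y − 1·z: (4, -8/5, -31/5) → (4, 23/5, -31/5)
T3 rotate right-handed about the x-axis with cos θ = -4/5, sin θ = -3/5: (4, 23/5, -31/5) → (4, -37/5, 11/5)
T4 reflect across y = 0: (4, -37/5, 11/5) → (4, 37/5, 11/5)

T(p) = (4, 37/5, 11/5)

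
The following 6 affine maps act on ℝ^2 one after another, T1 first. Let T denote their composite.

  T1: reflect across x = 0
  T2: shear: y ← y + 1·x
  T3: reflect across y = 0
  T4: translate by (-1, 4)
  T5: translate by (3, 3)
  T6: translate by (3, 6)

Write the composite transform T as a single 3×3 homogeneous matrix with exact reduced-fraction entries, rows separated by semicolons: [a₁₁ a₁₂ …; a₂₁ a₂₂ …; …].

T1 = [-1 0 0; 0 1 0; 0 0 1]
T2·T1 = [-1 0 0; -1 1 0; 0 0 1]
T3·…·T1 = [-1 0 0; 1 -1 0; 0 0 1]
T4·…·T1 = [-1 0 -1; 1 -1 4; 0 0 1]
T5·…·T1 = [-1 0 2; 1 -1 7; 0 0 1]
T6·…·T1 = [-1 0 5; 1 -1 13; 0 0 1]

T = [-1 0 5; 1 -1 13; 0 0 1]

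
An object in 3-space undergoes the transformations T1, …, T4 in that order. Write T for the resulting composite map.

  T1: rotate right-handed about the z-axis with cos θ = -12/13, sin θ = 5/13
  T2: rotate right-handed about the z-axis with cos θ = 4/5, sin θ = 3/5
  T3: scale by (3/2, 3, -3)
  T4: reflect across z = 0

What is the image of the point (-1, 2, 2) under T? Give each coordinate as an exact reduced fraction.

T1 rotate right-handed about the z-axis with cos θ = -12/13, sin θ = 5/13: (-1, 2, 2) → (2/13, -29/13, 2)
T2 rotate right-handed about the z-axis with cos θ = 4/5, sin θ = 3/5: (2/13, -29/13, 2) → (19/13, -22/13, 2)
T3 scale by (3/2, 3, -3): (19/13, -22/13, 2) → (57/26, -66/13, -6)
T4 reflect across z = 0: (57/26, -66/13, -6) → (57/26, -66/13, 6)

T(p) = (57/26, -66/13, 6)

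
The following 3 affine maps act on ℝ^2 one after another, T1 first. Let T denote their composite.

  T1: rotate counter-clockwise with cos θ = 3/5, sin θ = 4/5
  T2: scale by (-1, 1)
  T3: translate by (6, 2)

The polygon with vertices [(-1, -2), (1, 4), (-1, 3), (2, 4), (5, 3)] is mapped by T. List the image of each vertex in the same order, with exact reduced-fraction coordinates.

T1 rotate counter-clockwise with cos θ = 3/5, sin θ = 4/5: (-1, -2) → (1, -2); (1, 4) → (-13/5, 16/5); (-1, 3) → (-3, 1); (2, 4) → (-2, 4); (5, 3) → (3/5, 29/5)
T2 scale by (-1, 1): (1, -2) → (-1, -2); (-13/5, 16/5) → (13/5, 16/5); (-3, 1) → (3, 1); (-2, 4) → (2, 4); (3/5, 29/5) → (-3/5, 29/5)
T3 translate by (6, 2): (-1, -2) → (5, 0); (13/5, 16/5) → (43/5, 26/5); (3, 1) → (9, 3); (2, 4) → (8, 6); (-3/5, 29/5) → (27/5, 39/5)

image vertices: (5, 0), (43/5, 26/5), (9, 3), (8, 6), (27/5, 39/5)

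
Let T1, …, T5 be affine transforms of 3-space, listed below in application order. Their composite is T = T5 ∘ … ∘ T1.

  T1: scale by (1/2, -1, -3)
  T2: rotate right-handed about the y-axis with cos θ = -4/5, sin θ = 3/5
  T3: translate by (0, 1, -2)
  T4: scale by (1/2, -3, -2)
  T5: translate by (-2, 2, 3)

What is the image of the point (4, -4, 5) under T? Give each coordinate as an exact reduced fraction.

T(p) = (-73/10, -13, -73/5)

T1 scale by (1/2, -1, -3): (4, -4, 5) → (2, 4, -15)
T2 rotate right-handed about the y-axis with cos θ = -4/5, sin θ = 3/5: (2, 4, -15) → (-53/5, 4, 54/5)
T3 translate by (0, 1, -2): (-53/5, 4, 54/5) → (-53/5, 5, 44/5)
T4 scale by (1/2, -3, -2): (-53/5, 5, 44/5) → (-53/10, -15, -88/5)
T5 translate by (-2, 2, 3): (-53/10, -15, -88/5) → (-73/10, -13, -73/5)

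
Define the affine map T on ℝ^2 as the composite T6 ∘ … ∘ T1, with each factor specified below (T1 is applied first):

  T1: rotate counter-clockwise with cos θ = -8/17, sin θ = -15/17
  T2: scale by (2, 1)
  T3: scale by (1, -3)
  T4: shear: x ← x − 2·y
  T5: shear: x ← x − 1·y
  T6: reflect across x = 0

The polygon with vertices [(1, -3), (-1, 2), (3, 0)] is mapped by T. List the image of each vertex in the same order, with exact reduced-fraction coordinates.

T1 rotate counter-clockwise with cos θ = -8/17, sin θ = -15/17: (1, -3) → (-53/17, 9/17); (-1, 2) → (38/17, -1/17); (3, 0) → (-24/17, -45/17)
T2 scale by (2, 1): (-53/17, 9/17) → (-106/17, 9/17); (38/17, -1/17) → (76/17, -1/17); (-24/17, -45/17) → (-48/17, -45/17)
T3 scale by (1, -3): (-106/17, 9/17) → (-106/17, -27/17); (76/17, -1/17) → (76/17, 3/17); (-48/17, -45/17) → (-48/17, 135/17)
T4 shear: x ← x − 2·y: (-106/17, -27/17) → (-52/17, -27/17); (76/17, 3/17) → (70/17, 3/17); (-48/17, 135/17) → (-318/17, 135/17)
T5 shear: x ← x − 1·y: (-52/17, -27/17) → (-25/17, -27/17); (70/17, 3/17) → (67/17, 3/17); (-318/17, 135/17) → (-453/17, 135/17)
T6 reflect across x = 0: (-25/17, -27/17) → (25/17, -27/17); (67/17, 3/17) → (-67/17, 3/17); (-453/17, 135/17) → (453/17, 135/17)

image vertices: (25/17, -27/17), (-67/17, 3/17), (453/17, 135/17)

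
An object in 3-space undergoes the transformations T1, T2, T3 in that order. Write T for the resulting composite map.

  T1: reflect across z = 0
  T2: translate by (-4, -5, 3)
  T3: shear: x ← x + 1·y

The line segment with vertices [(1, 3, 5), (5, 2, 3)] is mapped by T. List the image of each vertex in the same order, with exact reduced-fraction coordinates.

image vertices: (-5, -2, -2), (-2, -3, 0)

T1 reflect across z = 0: (1, 3, 5) → (1, 3, -5); (5, 2, 3) → (5, 2, -3)
T2 translate by (-4, -5, 3): (1, 3, -5) → (-3, -2, -2); (5, 2, -3) → (1, -3, 0)
T3 shear: x ← x + 1·y: (-3, -2, -2) → (-5, -2, -2); (1, -3, 0) → (-2, -3, 0)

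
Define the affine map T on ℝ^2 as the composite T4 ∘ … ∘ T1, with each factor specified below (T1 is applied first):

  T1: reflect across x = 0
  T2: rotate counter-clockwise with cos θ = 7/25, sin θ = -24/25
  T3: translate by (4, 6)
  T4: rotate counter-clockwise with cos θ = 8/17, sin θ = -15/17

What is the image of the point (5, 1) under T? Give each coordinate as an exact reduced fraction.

T(p) = (4867/425, 881/425)

T1 reflect across x = 0: (5, 1) → (-5, 1)
T2 rotate counter-clockwise with cos θ = 7/25, sin θ = -24/25: (-5, 1) → (-11/25, 127/25)
T3 translate by (4, 6): (-11/25, 127/25) → (89/25, 277/25)
T4 rotate counter-clockwise with cos θ = 8/17, sin θ = -15/17: (89/25, 277/25) → (4867/425, 881/425)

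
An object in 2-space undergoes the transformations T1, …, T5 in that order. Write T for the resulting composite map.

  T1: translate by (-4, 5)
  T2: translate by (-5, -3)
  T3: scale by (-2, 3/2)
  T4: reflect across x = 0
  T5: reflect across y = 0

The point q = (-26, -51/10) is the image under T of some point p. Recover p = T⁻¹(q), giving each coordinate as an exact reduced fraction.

T1 = [1 0 -4; 0 1 5; 0 0 1]
T2·T1 = [1 0 -9; 0 1 2; 0 0 1]
T3·…·T1 = [-2 0 18; 0 3/2 3; 0 0 1]
T4·…·T1 = [2 0 -18; 0 3/2 3; 0 0 1]
T5·…·T1 = [2 0 -18; 0 -3/2 -3; 0 0 1]
det M = -3; M⁻¹ = [1/2 0 9; 0 -2/3 -2; 0 0 1]
M⁻¹ · (-26, -51/10)ᵀ = (-4, 7/5)ᵀ

p = (-4, 7/5)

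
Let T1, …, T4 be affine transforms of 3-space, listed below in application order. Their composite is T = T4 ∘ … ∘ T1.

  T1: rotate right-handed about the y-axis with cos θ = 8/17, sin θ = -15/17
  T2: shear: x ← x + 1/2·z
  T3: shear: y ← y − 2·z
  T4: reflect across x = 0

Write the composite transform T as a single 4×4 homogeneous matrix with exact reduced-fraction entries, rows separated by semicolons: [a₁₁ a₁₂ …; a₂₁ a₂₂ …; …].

T1 = [8/17 0 -15/17 0; 0 1 0 0; 15/17 0 8/17 0; 0 0 0 1]
T2·T1 = [31/34 0 -11/17 0; 0 1 0 0; 15/17 0 8/17 0; 0 0 0 1]
T3·…·T1 = [31/34 0 -11/17 0; -30/17 1 -16/17 0; 15/17 0 8/17 0; 0 0 0 1]
T4·…·T1 = [-31/34 0 11/17 0; -30/17 1 -16/17 0; 15/17 0 8/17 0; 0 0 0 1]

T = [-31/34 0 11/17 0; -30/17 1 -16/17 0; 15/17 0 8/17 0; 0 0 0 1]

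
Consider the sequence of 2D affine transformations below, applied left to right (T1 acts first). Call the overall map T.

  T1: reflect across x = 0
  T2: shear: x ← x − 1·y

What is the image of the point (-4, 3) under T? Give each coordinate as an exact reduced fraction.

T1 reflect across x = 0: (-4, 3) → (4, 3)
T2 shear: x ← x − 1·y: (4, 3) → (1, 3)

T(p) = (1, 3)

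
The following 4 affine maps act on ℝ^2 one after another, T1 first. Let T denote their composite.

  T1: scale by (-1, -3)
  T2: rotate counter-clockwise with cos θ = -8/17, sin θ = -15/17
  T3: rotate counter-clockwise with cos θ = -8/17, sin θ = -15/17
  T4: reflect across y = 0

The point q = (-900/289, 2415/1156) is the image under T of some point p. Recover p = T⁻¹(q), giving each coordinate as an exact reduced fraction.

T1 = [-1 0 0; 0 -3 0; 0 0 1]
T2·T1 = [8/17 -45/17 0; 15/17 24/17 0; 0 0 1]
T3·…·T1 = [161/289 720/289 0; -240/289 483/289 0; 0 0 1]
T4·…·T1 = [161/289 720/289 0; 240/289 -483/289 0; 0 0 1]
det M = -3; M⁻¹ = [161/289 240/289 0; 80/289 -161/867 0; 0 0 1]
M⁻¹ · (-900/289, 2415/1156)ᵀ = (0, -5/4)ᵀ

p = (0, -5/4)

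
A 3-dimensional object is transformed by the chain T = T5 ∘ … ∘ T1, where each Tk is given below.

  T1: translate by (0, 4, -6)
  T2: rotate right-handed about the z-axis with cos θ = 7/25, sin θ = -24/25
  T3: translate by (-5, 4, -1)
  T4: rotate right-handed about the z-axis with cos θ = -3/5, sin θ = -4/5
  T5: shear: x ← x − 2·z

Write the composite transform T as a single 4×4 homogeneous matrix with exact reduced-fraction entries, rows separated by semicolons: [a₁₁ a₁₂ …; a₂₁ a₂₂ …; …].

T1 = [1 0 0 0; 0 1 0 4; 0 0 1 -6; 0 0 0 1]
T2·T1 = [7/25 24/25 0 96/25; -24/25 7/25 0 28/25; 0 0 1 -6; 0 0 0 1]
T3·…·T1 = [7/25 24/25 0 -29/25; -24/25 7/25 0 128/25; 0 0 1 -7; 0 0 0 1]
T4·…·T1 = [-117/125 -44/125 0 599/125; 44/125 -117/125 0 -268/125; 0 0 1 -7; 0 0 0 1]
T5·…·T1 = [-117/125 -44/125 -2 2349/125; 44/125 -117/125 0 -268/125; 0 0 1 -7; 0 0 0 1]

T = [-117/125 -44/125 -2 2349/125; 44/125 -117/125 0 -268/125; 0 0 1 -7; 0 0 0 1]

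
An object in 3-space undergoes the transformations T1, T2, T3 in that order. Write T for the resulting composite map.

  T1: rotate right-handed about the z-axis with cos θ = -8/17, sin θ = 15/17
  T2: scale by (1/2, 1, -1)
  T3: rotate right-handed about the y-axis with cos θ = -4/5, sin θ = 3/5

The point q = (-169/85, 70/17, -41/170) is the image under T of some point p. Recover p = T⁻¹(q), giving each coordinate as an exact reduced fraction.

p = (2, -5, 1)

T1 = [-8/17 -15/17 0 0; 15/17 -8/17 0 0; 0 0 1 0; 0 0 0 1]
T2·T1 = [-4/17 -15/34 0 0; 15/17 -8/17 0 0; 0 0 -1 0; 0 0 0 1]
T3·…·T1 = [16/85 6/17 -3/5 0; 15/17 -8/17 0 0; 12/85 9/34 4/5 0; 0 0 0 1]
det M = -1/2; M⁻¹ = [64/85 15/17 48/85 0; 24/17 -8/17 18/17 0; -3/5 0 4/5 0; 0 0 0 1]
M⁻¹ · (-169/85, 70/17, -41/170)ᵀ = (2, -5, 1)ᵀ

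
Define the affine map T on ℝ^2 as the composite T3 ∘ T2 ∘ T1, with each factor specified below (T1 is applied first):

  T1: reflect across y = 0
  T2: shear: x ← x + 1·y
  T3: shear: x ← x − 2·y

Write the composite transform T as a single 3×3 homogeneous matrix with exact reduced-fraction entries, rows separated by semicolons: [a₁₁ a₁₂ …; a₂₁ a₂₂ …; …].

T = [1 1 0; 0 -1 0; 0 0 1]

T1 = [1 0 0; 0 -1 0; 0 0 1]
T2·T1 = [1 -1 0; 0 -1 0; 0 0 1]
T3·…·T1 = [1 1 0; 0 -1 0; 0 0 1]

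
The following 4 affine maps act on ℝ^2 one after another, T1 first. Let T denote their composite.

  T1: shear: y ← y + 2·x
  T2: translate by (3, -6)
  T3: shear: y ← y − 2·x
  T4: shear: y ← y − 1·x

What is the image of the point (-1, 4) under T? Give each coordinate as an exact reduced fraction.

T1 shear: y ← y + 2·x: (-1, 4) → (-1, 2)
T2 translate by (3, -6): (-1, 2) → (2, -4)
T3 shear: y ← y − 2·x: (2, -4) → (2, -8)
T4 shear: y ← y − 1·x: (2, -8) → (2, -10)

T(p) = (2, -10)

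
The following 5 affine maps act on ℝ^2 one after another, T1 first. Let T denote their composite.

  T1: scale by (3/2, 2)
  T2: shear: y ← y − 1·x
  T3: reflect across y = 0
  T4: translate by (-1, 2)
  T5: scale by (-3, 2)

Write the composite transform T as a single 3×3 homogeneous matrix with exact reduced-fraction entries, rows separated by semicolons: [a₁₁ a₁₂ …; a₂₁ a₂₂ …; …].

T1 = [3/2 0 0; 0 2 0; 0 0 1]
T2·T1 = [3/2 0 0; -3/2 2 0; 0 0 1]
T3·…·T1 = [3/2 0 0; 3/2 -2 0; 0 0 1]
T4·…·T1 = [3/2 0 -1; 3/2 -2 2; 0 0 1]
T5·…·T1 = [-9/2 0 3; 3 -4 4; 0 0 1]

T = [-9/2 0 3; 3 -4 4; 0 0 1]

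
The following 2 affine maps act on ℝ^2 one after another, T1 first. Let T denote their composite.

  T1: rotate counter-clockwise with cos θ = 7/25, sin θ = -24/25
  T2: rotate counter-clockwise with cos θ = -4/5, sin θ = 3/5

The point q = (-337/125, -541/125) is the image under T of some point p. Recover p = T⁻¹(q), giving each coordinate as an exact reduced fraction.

T1 = [7/25 24/25 0; -24/25 7/25 0; 0 0 1]
T2·T1 = [44/125 -117/125 0; 117/125 44/125 0; 0 0 1]
det M = 1; M⁻¹ = [44/125 117/125 0; -117/125 44/125 0; 0 0 1]
M⁻¹ · (-337/125, -541/125)ᵀ = (-5, 1)ᵀ

p = (-5, 1)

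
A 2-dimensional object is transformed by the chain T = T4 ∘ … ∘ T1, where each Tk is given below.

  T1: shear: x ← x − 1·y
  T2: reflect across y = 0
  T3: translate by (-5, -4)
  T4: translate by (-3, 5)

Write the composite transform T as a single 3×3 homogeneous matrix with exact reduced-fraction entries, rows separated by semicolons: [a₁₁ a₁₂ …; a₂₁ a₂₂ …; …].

T = [1 -1 -8; 0 -1 1; 0 0 1]

T1 = [1 -1 0; 0 1 0; 0 0 1]
T2·T1 = [1 -1 0; 0 -1 0; 0 0 1]
T3·…·T1 = [1 -1 -5; 0 -1 -4; 0 0 1]
T4·…·T1 = [1 -1 -8; 0 -1 1; 0 0 1]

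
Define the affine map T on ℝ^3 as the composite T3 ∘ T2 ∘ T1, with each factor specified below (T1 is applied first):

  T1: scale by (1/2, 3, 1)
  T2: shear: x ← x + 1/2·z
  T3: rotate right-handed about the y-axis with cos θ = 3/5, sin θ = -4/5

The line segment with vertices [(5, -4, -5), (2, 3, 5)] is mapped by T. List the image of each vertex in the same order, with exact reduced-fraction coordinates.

image vertices: (4, -12, -3), (-19/10, 9, 29/5)

T1 scale by (1/2, 3, 1): (5, -4, -5) → (5/2, -12, -5); (2, 3, 5) → (1, 9, 5)
T2 shear: x ← x + 1/2·z: (5/2, -12, -5) → (0, -12, -5); (1, 9, 5) → (7/2, 9, 5)
T3 rotate right-handed about the y-axis with cos θ = 3/5, sin θ = -4/5: (0, -12, -5) → (4, -12, -3); (7/2, 9, 5) → (-19/10, 9, 29/5)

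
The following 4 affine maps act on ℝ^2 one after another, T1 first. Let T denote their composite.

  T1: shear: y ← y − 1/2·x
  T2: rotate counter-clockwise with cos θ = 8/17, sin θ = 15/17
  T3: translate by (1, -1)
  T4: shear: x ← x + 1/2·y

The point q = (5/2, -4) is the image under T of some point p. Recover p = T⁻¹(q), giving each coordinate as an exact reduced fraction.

p = (-1, -5)

T1 = [1 0 0; -1/2 1 0; 0 0 1]
T2·T1 = [31/34 -15/17 0; 11/17 8/17 0; 0 0 1]
T3·…·T1 = [31/34 -15/17 1; 11/17 8/17 -1; 0 0 1]
T4·…·T1 = [21/17 -11/17 1/2; 11/17 8/17 -1; 0 0 1]
det M = 1; M⁻¹ = [8/17 11/17 7/17; -11/17 21/17 53/34; 0 0 1]
M⁻¹ · (5/2, -4)ᵀ = (-1, -5)ᵀ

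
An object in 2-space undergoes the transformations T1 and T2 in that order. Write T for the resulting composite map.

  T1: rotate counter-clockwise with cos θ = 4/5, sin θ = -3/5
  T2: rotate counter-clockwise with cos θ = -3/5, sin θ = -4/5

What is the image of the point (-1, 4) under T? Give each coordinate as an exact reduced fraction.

T(p) = (52/25, -89/25)

T1 rotate counter-clockwise with cos θ = 4/5, sin θ = -3/5: (-1, 4) → (8/5, 19/5)
T2 rotate counter-clockwise with cos θ = -3/5, sin θ = -4/5: (8/5, 19/5) → (52/25, -89/25)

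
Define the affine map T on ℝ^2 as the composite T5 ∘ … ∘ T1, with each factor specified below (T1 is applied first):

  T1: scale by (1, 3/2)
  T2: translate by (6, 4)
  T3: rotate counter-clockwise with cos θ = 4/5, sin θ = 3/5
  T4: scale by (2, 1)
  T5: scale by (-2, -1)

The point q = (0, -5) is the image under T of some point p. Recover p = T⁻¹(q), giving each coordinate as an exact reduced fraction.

p = (-3, 0)

T1 = [1 0 0; 0 3/2 0; 0 0 1]
T2·T1 = [1 0 6; 0 3/2 4; 0 0 1]
T3·…·T1 = [4/5 -9/10 12/5; 3/5 6/5 34/5; 0 0 1]
T4·…·T1 = [8/5 -9/5 24/5; 3/5 6/5 34/5; 0 0 1]
T5·…·T1 = [-16/5 18/5 -48/5; -3/5 -6/5 -34/5; 0 0 1]
det M = 6; M⁻¹ = [-1/5 -3/5 -6; 1/10 -8/15 -8/3; 0 0 1]
M⁻¹ · (0, -5)ᵀ = (-3, 0)ᵀ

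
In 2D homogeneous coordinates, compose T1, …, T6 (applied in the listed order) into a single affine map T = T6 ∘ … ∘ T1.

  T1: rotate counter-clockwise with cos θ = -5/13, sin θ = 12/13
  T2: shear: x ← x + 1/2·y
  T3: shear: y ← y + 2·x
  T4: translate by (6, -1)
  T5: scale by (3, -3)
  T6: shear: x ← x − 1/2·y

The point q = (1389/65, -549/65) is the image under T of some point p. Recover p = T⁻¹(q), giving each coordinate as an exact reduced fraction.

T1 = [-5/13 -12/13 0; 12/13 -5/13 0; 0 0 1]
T2·T1 = [1/13 -29/26 0; 12/13 -5/13 0; 0 0 1]
T3·…·T1 = [1/13 -29/26 0; 14/13 -34/13 0; 0 0 1]
T4·…·T1 = [1/13 -29/26 6; 14/13 -34/13 -1; 0 0 1]
T5·…·T1 = [3/13 -87/26 18; -42/13 102/13 3; 0 0 1]
T6·…·T1 = [24/13 -189/26 33/2; -42/13 102/13 3; 0 0 1]
det M = -9; M⁻¹ = [-34/39 -21/26 437/26; -14/39 -8/39 85/13; 0 0 1]
M⁻¹ · (1389/65, -549/65)ᵀ = (5, 3/5)ᵀ

p = (5, 3/5)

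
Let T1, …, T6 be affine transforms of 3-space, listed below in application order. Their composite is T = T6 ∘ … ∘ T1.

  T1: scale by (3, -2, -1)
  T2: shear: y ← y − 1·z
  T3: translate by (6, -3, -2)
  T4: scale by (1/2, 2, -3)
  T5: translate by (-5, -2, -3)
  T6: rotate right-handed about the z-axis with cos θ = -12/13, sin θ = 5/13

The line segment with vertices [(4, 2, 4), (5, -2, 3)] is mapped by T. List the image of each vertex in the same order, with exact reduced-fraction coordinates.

image vertices: (-8/13, 116/13, 15), (-96/13, -89/26, 12)

T1 scale by (3, -2, -1): (4, 2, 4) → (12, -4, -4); (5, -2, 3) → (15, 4, -3)
T2 shear: y ← y − 1·z: (12, -4, -4) → (12, 0, -4); (15, 4, -3) → (15, 7, -3)
T3 translate by (6, -3, -2): (12, 0, -4) → (18, -3, -6); (15, 7, -3) → (21, 4, -5)
T4 scale by (1/2, 2, -3): (18, -3, -6) → (9, -6, 18); (21, 4, -5) → (21/2, 8, 15)
T5 translate by (-5, -2, -3): (9, -6, 18) → (4, -8, 15); (21/2, 8, 15) → (11/2, 6, 12)
T6 rotate right-handed about the z-axis with cos θ = -12/13, sin θ = 5/13: (4, -8, 15) → (-8/13, 116/13, 15); (11/2, 6, 12) → (-96/13, -89/26, 12)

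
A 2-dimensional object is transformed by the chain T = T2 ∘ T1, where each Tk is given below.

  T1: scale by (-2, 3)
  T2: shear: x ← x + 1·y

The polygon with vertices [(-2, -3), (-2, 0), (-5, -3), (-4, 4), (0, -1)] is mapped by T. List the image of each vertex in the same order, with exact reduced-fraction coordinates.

T1 scale by (-2, 3): (-2, -3) → (4, -9); (-2, 0) → (4, 0); (-5, -3) → (10, -9); (-4, 4) → (8, 12); (0, -1) → (0, -3)
T2 shear: x ← x + 1·y: (4, -9) → (-5, -9); (4, 0) → (4, 0); (10, -9) → (1, -9); (8, 12) → (20, 12); (0, -3) → (-3, -3)

image vertices: (-5, -9), (4, 0), (1, -9), (20, 12), (-3, -3)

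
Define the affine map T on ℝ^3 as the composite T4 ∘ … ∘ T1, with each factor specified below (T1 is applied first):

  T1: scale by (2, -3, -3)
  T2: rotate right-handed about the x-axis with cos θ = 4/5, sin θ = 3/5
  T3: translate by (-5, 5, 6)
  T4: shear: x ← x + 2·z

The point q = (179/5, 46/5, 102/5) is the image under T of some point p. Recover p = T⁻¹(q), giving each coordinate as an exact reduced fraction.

p = (0, -4, -3)

T1 = [2 0 0 0; 0 -3 0 0; 0 0 -3 0; 0 0 0 1]
T2·T1 = [2 0 0 0; 0 -12/5 9/5 0; 0 -9/5 -12/5 0; 0 0 0 1]
T3·…·T1 = [2 0 0 -5; 0 -12/5 9/5 5; 0 -9/5 -12/5 6; 0 0 0 1]
T4·…·T1 = [2 -18/5 -24/5 7; 0 -12/5 9/5 5; 0 -9/5 -12/5 6; 0 0 0 1]
det M = 18; M⁻¹ = [1/2 0 -1 5/2; 0 -4/15 -1/5 38/15; 0 1/5 -4/15 3/5; 0 0 0 1]
M⁻¹ · (179/5, 46/5, 102/5)ᵀ = (0, -4, -3)ᵀ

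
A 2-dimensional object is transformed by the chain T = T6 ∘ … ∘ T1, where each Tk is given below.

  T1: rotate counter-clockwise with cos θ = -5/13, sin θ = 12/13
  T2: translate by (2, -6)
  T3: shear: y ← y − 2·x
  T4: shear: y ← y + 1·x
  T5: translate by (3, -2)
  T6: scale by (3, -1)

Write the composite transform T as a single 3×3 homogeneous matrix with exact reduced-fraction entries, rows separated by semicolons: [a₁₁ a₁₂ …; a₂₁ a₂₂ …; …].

T1 = [-5/13 -12/13 0; 12/13 -5/13 0; 0 0 1]
T2·T1 = [-5/13 -12/13 2; 12/13 -5/13 -6; 0 0 1]
T3·…·T1 = [-5/13 -12/13 2; 22/13 19/13 -10; 0 0 1]
T4·…·T1 = [-5/13 -12/13 2; 17/13 7/13 -8; 0 0 1]
T5·…·T1 = [-5/13 -12/13 5; 17/13 7/13 -10; 0 0 1]
T6·…·T1 = [-15/13 -36/13 15; -17/13 -7/13 10; 0 0 1]

T = [-15/13 -36/13 15; -17/13 -7/13 10; 0 0 1]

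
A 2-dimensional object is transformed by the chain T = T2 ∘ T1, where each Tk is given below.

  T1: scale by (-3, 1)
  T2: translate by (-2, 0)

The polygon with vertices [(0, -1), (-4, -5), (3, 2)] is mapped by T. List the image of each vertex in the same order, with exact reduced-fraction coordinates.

T1 scale by (-3, 1): (0, -1) → (0, -1); (-4, -5) → (12, -5); (3, 2) → (-9, 2)
T2 translate by (-2, 0): (0, -1) → (-2, -1); (12, -5) → (10, -5); (-9, 2) → (-11, 2)

image vertices: (-2, -1), (10, -5), (-11, 2)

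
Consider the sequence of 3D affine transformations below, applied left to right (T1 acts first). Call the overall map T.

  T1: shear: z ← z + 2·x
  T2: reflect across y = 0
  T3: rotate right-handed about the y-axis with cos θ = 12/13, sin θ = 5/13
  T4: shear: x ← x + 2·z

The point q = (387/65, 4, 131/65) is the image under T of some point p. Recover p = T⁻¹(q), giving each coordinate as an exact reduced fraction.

T1 = [1 0 0 0; 0 1 0 0; 2 0 1 0; 0 0 0 1]
T2·T1 = [1 0 0 0; 0 -1 0 0; 2 0 1 0; 0 0 0 1]
T3·…·T1 = [22/13 0 5/13 0; 0 -1 0 0; 19/13 0 12/13 0; 0 0 0 1]
T4·…·T1 = [60/13 0 29/13 0; 0 -1 0 0; 19/13 0 12/13 0; 0 0 0 1]
det M = -1; M⁻¹ = [12/13 0 -29/13 0; 0 -1 0 0; -19/13 0 60/13 0; 0 0 0 1]
M⁻¹ · (387/65, 4, 131/65)ᵀ = (1, -4, 3/5)ᵀ

p = (1, -4, 3/5)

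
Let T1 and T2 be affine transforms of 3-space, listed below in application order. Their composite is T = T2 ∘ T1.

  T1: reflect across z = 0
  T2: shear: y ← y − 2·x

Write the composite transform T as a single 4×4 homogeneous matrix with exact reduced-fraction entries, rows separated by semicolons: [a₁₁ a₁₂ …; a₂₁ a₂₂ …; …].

T1 = [1 0 0 0; 0 1 0 0; 0 0 -1 0; 0 0 0 1]
T2·T1 = [1 0 0 0; -2 1 0 0; 0 0 -1 0; 0 0 0 1]

T = [1 0 0 0; -2 1 0 0; 0 0 -1 0; 0 0 0 1]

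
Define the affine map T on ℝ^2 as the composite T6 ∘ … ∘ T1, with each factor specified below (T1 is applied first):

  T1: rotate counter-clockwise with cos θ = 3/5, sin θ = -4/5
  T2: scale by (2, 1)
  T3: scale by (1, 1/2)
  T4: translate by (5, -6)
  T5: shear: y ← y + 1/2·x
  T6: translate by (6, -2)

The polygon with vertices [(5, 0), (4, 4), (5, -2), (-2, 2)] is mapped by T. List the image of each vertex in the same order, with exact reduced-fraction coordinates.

image vertices: (17, -9/2), (111/5, -3/10), (69/5, -67/10), (59/5, -37/10)

T1 rotate counter-clockwise with cos θ = 3/5, sin θ = -4/5: (5, 0) → (3, -4); (4, 4) → (28/5, -4/5); (5, -2) → (7/5, -26/5); (-2, 2) → (2/5, 14/5)
T2 scale by (2, 1): (3, -4) → (6, -4); (28/5, -4/5) → (56/5, -4/5); (7/5, -26/5) → (14/5, -26/5); (2/5, 14/5) → (4/5, 14/5)
T3 scale by (1, 1/2): (6, -4) → (6, -2); (56/5, -4/5) → (56/5, -2/5); (14/5, -26/5) → (14/5, -13/5); (4/5, 14/5) → (4/5, 7/5)
T4 translate by (5, -6): (6, -2) → (11, -8); (56/5, -2/5) → (81/5, -32/5); (14/5, -13/5) → (39/5, -43/5); (4/5, 7/5) → (29/5, -23/5)
T5 shear: y ← y + 1/2·x: (11, -8) → (11, -5/2); (81/5, -32/5) → (81/5, 17/10); (39/5, -43/5) → (39/5, -47/10); (29/5, -23/5) → (29/5, -17/10)
T6 translate by (6, -2): (11, -5/2) → (17, -9/2); (81/5, 17/10) → (111/5, -3/10); (39/5, -47/10) → (69/5, -67/10); (29/5, -17/10) → (59/5, -37/10)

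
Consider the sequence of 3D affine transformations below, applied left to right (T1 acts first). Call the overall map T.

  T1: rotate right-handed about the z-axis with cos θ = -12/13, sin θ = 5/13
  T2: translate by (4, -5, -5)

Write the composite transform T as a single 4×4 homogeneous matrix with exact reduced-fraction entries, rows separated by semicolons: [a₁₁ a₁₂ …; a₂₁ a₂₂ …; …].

T1 = [-12/13 -5/13 0 0; 5/13 -12/13 0 0; 0 0 1 0; 0 0 0 1]
T2·T1 = [-12/13 -5/13 0 4; 5/13 -12/13 0 -5; 0 0 1 -5; 0 0 0 1]

T = [-12/13 -5/13 0 4; 5/13 -12/13 0 -5; 0 0 1 -5; 0 0 0 1]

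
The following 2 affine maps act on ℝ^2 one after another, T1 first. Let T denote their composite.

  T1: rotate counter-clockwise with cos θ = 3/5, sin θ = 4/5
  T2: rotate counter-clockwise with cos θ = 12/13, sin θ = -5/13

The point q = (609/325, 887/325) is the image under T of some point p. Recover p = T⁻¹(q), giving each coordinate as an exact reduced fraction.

p = (3, 7/5)

T1 = [3/5 -4/5 0; 4/5 3/5 0; 0 0 1]
T2·T1 = [56/65 -33/65 0; 33/65 56/65 0; 0 0 1]
det M = 1; M⁻¹ = [56/65 33/65 0; -33/65 56/65 0; 0 0 1]
M⁻¹ · (609/325, 887/325)ᵀ = (3, 7/5)ᵀ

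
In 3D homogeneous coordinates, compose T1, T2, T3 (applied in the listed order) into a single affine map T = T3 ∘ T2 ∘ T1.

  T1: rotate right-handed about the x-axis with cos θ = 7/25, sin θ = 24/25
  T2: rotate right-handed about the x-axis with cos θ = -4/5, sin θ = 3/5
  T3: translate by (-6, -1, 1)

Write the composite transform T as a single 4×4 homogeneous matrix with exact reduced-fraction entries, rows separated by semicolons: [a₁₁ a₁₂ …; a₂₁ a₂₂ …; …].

T = [1 0 0 -6; 0 -4/5 3/5 -1; 0 -3/5 -4/5 1; 0 0 0 1]

T1 = [1 0 0 0; 0 7/25 -24/25 0; 0 24/25 7/25 0; 0 0 0 1]
T2·T1 = [1 0 0 0; 0 -4/5 3/5 0; 0 -3/5 -4/5 0; 0 0 0 1]
T3·…·T1 = [1 0 0 -6; 0 -4/5 3/5 -1; 0 -3/5 -4/5 1; 0 0 0 1]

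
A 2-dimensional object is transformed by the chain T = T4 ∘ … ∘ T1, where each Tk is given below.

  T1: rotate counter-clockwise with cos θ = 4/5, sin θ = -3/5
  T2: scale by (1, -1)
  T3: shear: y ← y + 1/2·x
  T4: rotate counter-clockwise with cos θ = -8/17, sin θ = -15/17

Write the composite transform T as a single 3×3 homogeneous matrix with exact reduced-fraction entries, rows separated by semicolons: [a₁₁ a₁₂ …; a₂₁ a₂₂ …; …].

T1 = [4/5 3/5 0; -3/5 4/5 0; 0 0 1]
T2·T1 = [4/5 3/5 0; 3/5 -4/5 0; 0 0 1]
T3·…·T1 = [4/5 3/5 0; 1 -1/2 0; 0 0 1]
T4·…·T1 = [43/85 -123/170 0; -20/17 -5/17 0; 0 0 1]

T = [43/85 -123/170 0; -20/17 -5/17 0; 0 0 1]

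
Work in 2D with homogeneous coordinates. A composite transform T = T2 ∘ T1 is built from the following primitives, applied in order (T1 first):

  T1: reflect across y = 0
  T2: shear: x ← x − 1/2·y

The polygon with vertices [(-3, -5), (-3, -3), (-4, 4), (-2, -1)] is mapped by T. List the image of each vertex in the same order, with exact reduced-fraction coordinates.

T1 reflect across y = 0: (-3, -5) → (-3, 5); (-3, -3) → (-3, 3); (-4, 4) → (-4, -4); (-2, -1) → (-2, 1)
T2 shear: x ← x − 1/2·y: (-3, 5) → (-11/2, 5); (-3, 3) → (-9/2, 3); (-4, -4) → (-2, -4); (-2, 1) → (-5/2, 1)

image vertices: (-11/2, 5), (-9/2, 3), (-2, -4), (-5/2, 1)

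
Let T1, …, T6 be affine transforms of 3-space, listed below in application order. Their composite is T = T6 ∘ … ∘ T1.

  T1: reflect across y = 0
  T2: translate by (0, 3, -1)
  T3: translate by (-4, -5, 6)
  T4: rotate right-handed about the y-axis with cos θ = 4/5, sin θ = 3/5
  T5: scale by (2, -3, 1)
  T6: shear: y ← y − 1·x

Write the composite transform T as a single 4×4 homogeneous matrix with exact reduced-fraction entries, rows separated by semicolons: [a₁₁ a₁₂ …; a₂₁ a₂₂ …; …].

T = [8/5 0 6/5 -2/5; -8/5 3 -6/5 32/5; -3/5 0 4/5 32/5; 0 0 0 1]

T1 = [1 0 0 0; 0 -1 0 0; 0 0 1 0; 0 0 0 1]
T2·T1 = [1 0 0 0; 0 -1 0 3; 0 0 1 -1; 0 0 0 1]
T3·…·T1 = [1 0 0 -4; 0 -1 0 -2; 0 0 1 5; 0 0 0 1]
T4·…·T1 = [4/5 0 3/5 -1/5; 0 -1 0 -2; -3/5 0 4/5 32/5; 0 0 0 1]
T5·…·T1 = [8/5 0 6/5 -2/5; 0 3 0 6; -3/5 0 4/5 32/5; 0 0 0 1]
T6·…·T1 = [8/5 0 6/5 -2/5; -8/5 3 -6/5 32/5; -3/5 0 4/5 32/5; 0 0 0 1]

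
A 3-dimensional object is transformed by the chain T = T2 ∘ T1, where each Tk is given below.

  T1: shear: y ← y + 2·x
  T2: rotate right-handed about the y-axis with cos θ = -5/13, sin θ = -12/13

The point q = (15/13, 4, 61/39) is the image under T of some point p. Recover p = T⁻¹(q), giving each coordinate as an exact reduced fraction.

T1 = [1 0 0 0; 2 1 0 0; 0 0 1 0; 0 0 0 1]
T2·T1 = [-5/13 0 -12/13 0; 2 1 0 0; 12/13 0 -5/13 0; 0 0 0 1]
det M = 1; M⁻¹ = [-5/13 0 12/13 0; 10/13 1 -24/13 0; -12/13 0 -5/13 0; 0 0 0 1]
M⁻¹ · (15/13, 4, 61/39)ᵀ = (1, 2, -5/3)ᵀ

p = (1, 2, -5/3)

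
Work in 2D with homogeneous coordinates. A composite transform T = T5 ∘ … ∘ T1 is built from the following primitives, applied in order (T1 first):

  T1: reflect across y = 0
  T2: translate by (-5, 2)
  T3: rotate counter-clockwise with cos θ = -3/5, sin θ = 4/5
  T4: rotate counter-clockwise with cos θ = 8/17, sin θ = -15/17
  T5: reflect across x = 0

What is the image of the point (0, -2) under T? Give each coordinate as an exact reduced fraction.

T1 reflect across y = 0: (0, -2) → (0, 2)
T2 translate by (-5, 2): (0, 2) → (-5, 4)
T3 rotate counter-clockwise with cos θ = -3/5, sin θ = 4/5: (-5, 4) → (-1/5, -32/5)
T4 rotate counter-clockwise with cos θ = 8/17, sin θ = -15/17: (-1/5, -32/5) → (-488/85, -241/85)
T5 reflect across x = 0: (-488/85, -241/85) → (488/85, -241/85)

T(p) = (488/85, -241/85)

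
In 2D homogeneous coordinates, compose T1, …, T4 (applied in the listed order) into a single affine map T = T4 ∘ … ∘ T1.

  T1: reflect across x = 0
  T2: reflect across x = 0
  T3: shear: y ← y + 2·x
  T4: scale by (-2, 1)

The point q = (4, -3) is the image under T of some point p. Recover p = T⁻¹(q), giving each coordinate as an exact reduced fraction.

T1 = [-1 0 0; 0 1 0; 0 0 1]
T2·T1 = [1 0 0; 0 1 0; 0 0 1]
T3·…·T1 = [1 0 0; 2 1 0; 0 0 1]
T4·…·T1 = [-2 0 0; 2 1 0; 0 0 1]
det M = -2; M⁻¹ = [-1/2 0 0; 1 1 0; 0 0 1]
M⁻¹ · (4, -3)ᵀ = (-2, 1)ᵀ

p = (-2, 1)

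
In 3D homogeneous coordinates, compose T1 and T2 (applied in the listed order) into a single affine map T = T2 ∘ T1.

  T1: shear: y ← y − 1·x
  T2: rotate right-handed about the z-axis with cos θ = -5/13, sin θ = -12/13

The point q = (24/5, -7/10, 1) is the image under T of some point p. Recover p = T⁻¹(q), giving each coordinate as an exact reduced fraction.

p = (-6/5, 7/2, 1)

T1 = [1 0 0 0; -1 1 0 0; 0 0 1 0; 0 0 0 1]
T2·T1 = [-17/13 12/13 0 0; -7/13 -5/13 0 0; 0 0 1 0; 0 0 0 1]
det M = 1; M⁻¹ = [-5/13 -12/13 0 0; 7/13 -17/13 0 0; 0 0 1 0; 0 0 0 1]
M⁻¹ · (24/5, -7/10, 1)ᵀ = (-6/5, 7/2, 1)ᵀ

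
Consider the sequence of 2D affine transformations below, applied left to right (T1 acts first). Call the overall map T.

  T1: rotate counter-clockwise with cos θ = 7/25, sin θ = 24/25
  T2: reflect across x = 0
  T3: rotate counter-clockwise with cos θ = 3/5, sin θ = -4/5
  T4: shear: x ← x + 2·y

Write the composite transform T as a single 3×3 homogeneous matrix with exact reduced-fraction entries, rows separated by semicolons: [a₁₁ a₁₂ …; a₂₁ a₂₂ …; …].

T1 = [7/25 -24/25 0; 24/25 7/25 0; 0 0 1]
T2·T1 = [-7/25 24/25 0; 24/25 7/25 0; 0 0 1]
T3·…·T1 = [3/5 4/5 0; 4/5 -3/5 0; 0 0 1]
T4·…·T1 = [11/5 -2/5 0; 4/5 -3/5 0; 0 0 1]

T = [11/5 -2/5 0; 4/5 -3/5 0; 0 0 1]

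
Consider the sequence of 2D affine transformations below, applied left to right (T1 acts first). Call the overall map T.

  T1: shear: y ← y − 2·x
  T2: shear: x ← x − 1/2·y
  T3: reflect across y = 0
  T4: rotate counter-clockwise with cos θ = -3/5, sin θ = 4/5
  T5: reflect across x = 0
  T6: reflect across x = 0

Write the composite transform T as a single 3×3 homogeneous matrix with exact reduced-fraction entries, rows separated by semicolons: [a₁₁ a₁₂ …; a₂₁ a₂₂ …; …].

T = [-14/5 11/10 0; 2/5 1/5 0; 0 0 1]

T1 = [1 0 0; -2 1 0; 0 0 1]
T2·T1 = [2 -1/2 0; -2 1 0; 0 0 1]
T3·…·T1 = [2 -1/2 0; 2 -1 0; 0 0 1]
T4·…·T1 = [-14/5 11/10 0; 2/5 1/5 0; 0 0 1]
T5·…·T1 = [14/5 -11/10 0; 2/5 1/5 0; 0 0 1]
T6·…·T1 = [-14/5 11/10 0; 2/5 1/5 0; 0 0 1]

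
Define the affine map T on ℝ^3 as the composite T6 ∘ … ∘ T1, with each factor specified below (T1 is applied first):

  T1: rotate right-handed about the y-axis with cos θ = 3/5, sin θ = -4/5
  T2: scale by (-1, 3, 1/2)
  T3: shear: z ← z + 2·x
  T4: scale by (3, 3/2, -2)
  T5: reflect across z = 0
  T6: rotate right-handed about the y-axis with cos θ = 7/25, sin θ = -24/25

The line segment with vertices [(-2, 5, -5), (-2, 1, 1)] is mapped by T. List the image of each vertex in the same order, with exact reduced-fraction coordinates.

T1 rotate right-handed about the y-axis with cos θ = 3/5, sin θ = -4/5: (-2, 5, -5) → (14/5, 5, -23/5); (-2, 1, 1) → (-2, 1, -1)
T2 scale by (-1, 3, 1/2): (14/5, 5, -23/5) → (-14/5, 15, -23/10); (-2, 1, -1) → (2, 3, -1/2)
T3 shear: z ← z + 2·x: (-14/5, 15, -23/10) → (-14/5, 15, -79/10); (2, 3, -1/2) → (2, 3, 7/2)
T4 scale by (3, 3/2, -2): (-14/5, 15, -79/10) → (-42/5, 45/2, 79/5); (2, 3, 7/2) → (6, 9/2, -7)
T5 reflect across z = 0: (-42/5, 45/2, 79/5) → (-42/5, 45/2, -79/5); (6, 9/2, -7) → (6, 9/2, 7)
T6 rotate right-handed about the y-axis with cos θ = 7/25, sin θ = -24/25: (-42/5, 45/2, -79/5) → (1602/125, 45/2, -1561/125); (6, 9/2, 7) → (-126/25, 9/2, 193/25)

image vertices: (1602/125, 45/2, -1561/125), (-126/25, 9/2, 193/25)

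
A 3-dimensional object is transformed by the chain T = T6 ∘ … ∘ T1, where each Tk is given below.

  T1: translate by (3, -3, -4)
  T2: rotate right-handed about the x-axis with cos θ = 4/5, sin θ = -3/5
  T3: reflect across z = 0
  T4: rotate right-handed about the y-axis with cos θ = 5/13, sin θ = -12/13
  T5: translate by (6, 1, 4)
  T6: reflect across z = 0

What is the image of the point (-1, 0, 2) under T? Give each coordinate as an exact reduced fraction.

T1 translate by (3, -3, -4): (-1, 0, 2) → (2, -3, -2)
T2 rotate right-handed about the x-axis with cos θ = 4/5, sin θ = -3/5: (2, -3, -2) → (2, -18/5, 1/5)
T3 reflect across z = 0: (2, -18/5, 1/5) → (2, -18/5, -1/5)
T4 rotate right-handed about the y-axis with cos θ = 5/13, sin θ = -12/13: (2, -18/5, -1/5) → (62/65, -18/5, 23/13)
T5 translate by (6, 1, 4): (62/65, -18/5, 23/13) → (452/65, -13/5, 75/13)
T6 reflect across z = 0: (452/65, -13/5, 75/13) → (452/65, -13/5, -75/13)

T(p) = (452/65, -13/5, -75/13)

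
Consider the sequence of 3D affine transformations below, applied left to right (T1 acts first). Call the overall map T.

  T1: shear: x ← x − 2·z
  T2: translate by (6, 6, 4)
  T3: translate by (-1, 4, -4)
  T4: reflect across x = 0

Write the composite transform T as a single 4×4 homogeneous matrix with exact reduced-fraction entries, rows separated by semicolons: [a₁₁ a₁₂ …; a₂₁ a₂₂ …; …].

T = [-1 0 2 -5; 0 1 0 10; 0 0 1 0; 0 0 0 1]

T1 = [1 0 -2 0; 0 1 0 0; 0 0 1 0; 0 0 0 1]
T2·T1 = [1 0 -2 6; 0 1 0 6; 0 0 1 4; 0 0 0 1]
T3·…·T1 = [1 0 -2 5; 0 1 0 10; 0 0 1 0; 0 0 0 1]
T4·…·T1 = [-1 0 2 -5; 0 1 0 10; 0 0 1 0; 0 0 0 1]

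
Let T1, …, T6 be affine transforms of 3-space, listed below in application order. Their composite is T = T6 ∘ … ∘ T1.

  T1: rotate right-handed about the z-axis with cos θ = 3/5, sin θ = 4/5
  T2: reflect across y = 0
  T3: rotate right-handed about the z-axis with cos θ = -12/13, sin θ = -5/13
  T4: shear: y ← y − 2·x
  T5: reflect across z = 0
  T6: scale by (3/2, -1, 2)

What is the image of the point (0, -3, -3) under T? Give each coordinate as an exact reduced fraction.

T(p) = (-297/130, -6/13, 6)

T1 rotate right-handed about the z-axis with cos θ = 3/5, sin θ = 4/5: (0, -3, -3) → (12/5, -9/5, -3)
T2 reflect across y = 0: (12/5, -9/5, -3) → (12/5, 9/5, -3)
T3 rotate right-handed about the z-axis with cos θ = -12/13, sin θ = -5/13: (12/5, 9/5, -3) → (-99/65, -168/65, -3)
T4 shear: y ← y − 2·x: (-99/65, -168/65, -3) → (-99/65, 6/13, -3)
T5 reflect across z = 0: (-99/65, 6/13, -3) → (-99/65, 6/13, 3)
T6 scale by (3/2, -1, 2): (-99/65, 6/13, 3) → (-297/130, -6/13, 6)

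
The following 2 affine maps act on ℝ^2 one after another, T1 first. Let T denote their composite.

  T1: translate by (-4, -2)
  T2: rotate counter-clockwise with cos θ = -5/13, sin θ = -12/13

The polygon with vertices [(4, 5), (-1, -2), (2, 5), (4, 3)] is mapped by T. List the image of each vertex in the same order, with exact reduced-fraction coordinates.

image vertices: (36/13, -15/13), (-23/13, 80/13), (46/13, 9/13), (12/13, -5/13)

T1 translate by (-4, -2): (4, 5) → (0, 3); (-1, -2) → (-5, -4); (2, 5) → (-2, 3); (4, 3) → (0, 1)
T2 rotate counter-clockwise with cos θ = -5/13, sin θ = -12/13: (0, 3) → (36/13, -15/13); (-5, -4) → (-23/13, 80/13); (-2, 3) → (46/13, 9/13); (0, 1) → (12/13, -5/13)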